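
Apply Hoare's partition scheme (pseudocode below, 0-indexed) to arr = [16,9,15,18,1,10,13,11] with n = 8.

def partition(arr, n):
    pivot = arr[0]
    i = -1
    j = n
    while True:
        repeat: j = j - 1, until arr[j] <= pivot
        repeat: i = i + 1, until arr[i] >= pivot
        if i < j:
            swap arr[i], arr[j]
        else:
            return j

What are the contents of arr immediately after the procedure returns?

pivot = arr[0] = 16; i = -1, j = 8
j→7 (arr[7]=11≤16), i→0 (arr[0]=16≥16); i<j, swap → [11,9,15,18,1,10,13,16]
j→6 (arr[6]=13≤16), i→3 (arr[3]=18≥16); i<j, swap → [11,9,15,13,1,10,18,16]
j→5, i→6; i≥j, return j=5. arr = [11,9,15,13,1,10,18,16]

[11,9,15,13,1,10,18,16]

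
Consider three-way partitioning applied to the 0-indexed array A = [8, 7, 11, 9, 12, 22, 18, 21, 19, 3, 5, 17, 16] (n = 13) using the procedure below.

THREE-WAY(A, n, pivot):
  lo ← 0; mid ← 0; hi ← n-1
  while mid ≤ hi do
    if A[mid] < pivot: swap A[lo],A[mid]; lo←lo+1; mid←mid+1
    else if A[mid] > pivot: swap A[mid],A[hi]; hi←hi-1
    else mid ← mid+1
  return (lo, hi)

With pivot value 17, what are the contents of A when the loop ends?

[8, 7, 11, 9, 12, 16, 5, 3, 17, 19, 21, 18, 22]

lo=0 mid=0 hi=12
8<17: swap(0,0), lo=1 mid=1 ⇒ [8, 7, 11, 9, 12, 22, 18, 21, 19, 3, 5, 17, 16]
7<17: swap(1,1), lo=2 mid=2 ⇒ [8, 7, 11, 9, 12, 22, 18, 21, 19, 3, 5, 17, 16]
11<17: swap(2,2), lo=3 mid=3 ⇒ [8, 7, 11, 9, 12, 22, 18, 21, 19, 3, 5, 17, 16]
9<17: swap(3,3), lo=4 mid=4 ⇒ [8, 7, 11, 9, 12, 22, 18, 21, 19, 3, 5, 17, 16]
12<17: swap(4,4), lo=5 mid=5 ⇒ [8, 7, 11, 9, 12, 22, 18, 21, 19, 3, 5, 17, 16]
22>17: swap(5,12), hi=11 ⇒ [8, 7, 11, 9, 12, 16, 18, 21, 19, 3, 5, 17, 22]
16<17: swap(5,5), lo=6 mid=6 ⇒ [8, 7, 11, 9, 12, 16, 18, 21, 19, 3, 5, 17, 22]
18>17: swap(6,11), hi=10 ⇒ [8, 7, 11, 9, 12, 16, 17, 21, 19, 3, 5, 18, 22]
17=17: mid=7
21>17: swap(7,10), hi=9 ⇒ [8, 7, 11, 9, 12, 16, 17, 5, 19, 3, 21, 18, 22]
5<17: swap(6,7), lo=7 mid=8 ⇒ [8, 7, 11, 9, 12, 16, 5, 17, 19, 3, 21, 18, 22]
19>17: swap(8,9), hi=8 ⇒ [8, 7, 11, 9, 12, 16, 5, 17, 3, 19, 21, 18, 22]
3<17: swap(7,8), lo=8 mid=9 ⇒ [8, 7, 11, 9, 12, 16, 5, 3, 17, 19, 21, 18, 22]
done. lo=8 hi=8; A=[8, 7, 11, 9, 12, 16, 5, 3, 17, 19, 21, 18, 22]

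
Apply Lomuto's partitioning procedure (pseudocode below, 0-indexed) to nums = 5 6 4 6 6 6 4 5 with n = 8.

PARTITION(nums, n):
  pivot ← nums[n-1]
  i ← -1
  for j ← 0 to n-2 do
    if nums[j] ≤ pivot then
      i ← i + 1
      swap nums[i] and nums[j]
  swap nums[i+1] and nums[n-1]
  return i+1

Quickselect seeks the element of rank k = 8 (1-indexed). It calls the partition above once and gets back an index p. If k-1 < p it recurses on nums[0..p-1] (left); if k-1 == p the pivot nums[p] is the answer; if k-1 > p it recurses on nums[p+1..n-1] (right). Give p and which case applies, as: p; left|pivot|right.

3; right

pivot = nums[7] = 5; i = -1
j=0: nums[0]=5 ≤ 5 → i=0, swap nums[0],nums[0] (no change) → 5 6 4 6 6 6 4 5
j=1: nums[1]=6 > 5 → no swap
j=2: nums[2]=4 ≤ 5 → i=1, swap nums[1],nums[2] → 5 4 6 6 6 6 4 5
j=3: nums[3]=6 > 5 → no swap
j=4: nums[4]=6 > 5 → no swap
j=5: nums[5]=6 > 5 → no swap
j=6: nums[6]=4 ≤ 5 → i=2, swap nums[2],nums[6] → 5 4 4 6 6 6 6 5
final swap nums[3],nums[7] → 5 4 4 5 6 6 6 6; return 3
p = 3; k-1 = 7 > 3 ⇒ right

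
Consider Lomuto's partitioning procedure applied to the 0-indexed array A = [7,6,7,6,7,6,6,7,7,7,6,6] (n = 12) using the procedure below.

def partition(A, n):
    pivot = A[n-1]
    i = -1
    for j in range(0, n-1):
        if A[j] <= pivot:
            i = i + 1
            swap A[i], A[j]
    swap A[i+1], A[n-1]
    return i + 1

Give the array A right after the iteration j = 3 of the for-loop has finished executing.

pivot=6, i=-1
j=0: 7>6, skip
j=1: 6≤6, i=0, swap(0,1) ⇒ [6,7,7,6,7,6,6,7,7,7,6,6]
j=2: 7>6, skip
j=3: 6≤6, i=1, swap(1,3) ⇒ [6,6,7,7,7,6,6,7,7,7,6,6]
(after j=3) A = [6,6,7,7,7,6,6,7,7,7,6,6]

[6,6,7,7,7,6,6,7,7,7,6,6]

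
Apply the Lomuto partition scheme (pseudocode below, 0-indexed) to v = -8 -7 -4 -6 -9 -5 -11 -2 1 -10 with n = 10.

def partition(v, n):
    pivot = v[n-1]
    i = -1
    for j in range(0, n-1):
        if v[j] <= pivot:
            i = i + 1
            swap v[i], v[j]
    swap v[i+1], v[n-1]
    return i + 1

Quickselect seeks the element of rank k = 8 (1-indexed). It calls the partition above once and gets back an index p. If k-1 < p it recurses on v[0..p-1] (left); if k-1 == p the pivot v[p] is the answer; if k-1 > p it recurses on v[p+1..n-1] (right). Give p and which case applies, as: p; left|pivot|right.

pivot=-10, i=-1
j=0: -8>-10, skip
j=1: -7>-10, skip
j=2: -4>-10, skip
j=3: -6>-10, skip
j=4: -9>-10, skip
j=5: -5>-10, skip
j=6: -11≤-10, i=0, swap(0,6) ⇒ -11 -7 -4 -6 -9 -5 -8 -2 1 -10
j=7: -2>-10, skip
j=8: 1>-10, skip
swap(1,9) ⇒ -11 -10 -4 -6 -9 -5 -8 -2 1 -7; return 1
p = 1; k-1 = 7 > 1 ⇒ right

1; right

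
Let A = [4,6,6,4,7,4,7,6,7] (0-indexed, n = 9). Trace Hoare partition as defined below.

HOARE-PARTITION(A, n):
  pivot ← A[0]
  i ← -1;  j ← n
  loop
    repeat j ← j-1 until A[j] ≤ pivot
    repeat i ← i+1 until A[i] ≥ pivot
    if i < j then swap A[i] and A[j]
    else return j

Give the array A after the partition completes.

[4,4,6,6,7,4,7,6,7]

pivot = A[0] = 4; i = -1, j = 9
j→5 (A[5]=4≤4), i→0 (A[0]=4≥4); i<j, swap → [4,6,6,4,7,4,7,6,7]
j→3 (A[3]=4≤4), i→1 (A[1]=6≥4); i<j, swap → [4,4,6,6,7,4,7,6,7]
j→1, i→2; i≥j, return j=1. A = [4,4,6,6,7,4,7,6,7]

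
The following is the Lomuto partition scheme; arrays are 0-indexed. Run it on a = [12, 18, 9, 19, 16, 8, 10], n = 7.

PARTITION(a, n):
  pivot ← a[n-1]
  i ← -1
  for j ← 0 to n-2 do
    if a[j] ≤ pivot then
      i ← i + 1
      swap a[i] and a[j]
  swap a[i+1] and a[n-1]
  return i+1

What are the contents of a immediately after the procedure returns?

pivot = a[6] = 10; i = -1
j=0: a[0]=12 > 10 → no swap
j=1: a[1]=18 > 10 → no swap
j=2: a[2]=9 ≤ 10 → i=0, swap a[0],a[2] → [9, 18, 12, 19, 16, 8, 10]
j=3: a[3]=19 > 10 → no swap
j=4: a[4]=16 > 10 → no swap
j=5: a[5]=8 ≤ 10 → i=1, swap a[1],a[5] → [9, 8, 12, 19, 16, 18, 10]
final swap a[2],a[6] → [9, 8, 10, 19, 16, 18, 12]; return 2

[9, 8, 10, 19, 16, 18, 12]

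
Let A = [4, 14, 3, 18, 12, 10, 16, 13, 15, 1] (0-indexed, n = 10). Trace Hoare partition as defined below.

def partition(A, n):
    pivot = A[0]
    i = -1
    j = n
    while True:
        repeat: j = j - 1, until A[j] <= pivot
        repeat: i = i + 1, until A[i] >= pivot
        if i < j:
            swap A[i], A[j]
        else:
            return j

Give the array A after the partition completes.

[1, 3, 14, 18, 12, 10, 16, 13, 15, 4]

pivot=4
j stops at 9 (1), i stops at 0 (4); swap ⇒ [1, 14, 3, 18, 12, 10, 16, 13, 15, 4]
j stops at 2 (3), i stops at 1 (14); swap ⇒ [1, 3, 14, 18, 12, 10, 16, 13, 15, 4]
j stops at 1, i stops at 2; i≥j ⇒ return 1. A=[1, 3, 14, 18, 12, 10, 16, 13, 15, 4]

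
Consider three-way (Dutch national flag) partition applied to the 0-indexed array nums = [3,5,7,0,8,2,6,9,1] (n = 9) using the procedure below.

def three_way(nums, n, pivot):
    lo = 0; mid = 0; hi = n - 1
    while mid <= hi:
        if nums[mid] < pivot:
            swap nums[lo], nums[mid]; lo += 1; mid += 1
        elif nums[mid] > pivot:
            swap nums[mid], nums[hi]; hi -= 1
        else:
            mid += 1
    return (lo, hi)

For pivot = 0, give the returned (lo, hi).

(0, 0)

pivot = 0; lo=0, mid=0, hi=8
nums[mid]=3>0: swap nums[0],nums[8]; hi=7 → [1,5,7,0,8,2,6,9,3]
nums[mid]=1>0: swap nums[0],nums[7]; hi=6 → [9,5,7,0,8,2,6,1,3]
nums[mid]=9>0: swap nums[0],nums[6]; hi=5 → [6,5,7,0,8,2,9,1,3]
nums[mid]=6>0: swap nums[0],nums[5]; hi=4 → [2,5,7,0,8,6,9,1,3]
nums[mid]=2>0: swap nums[0],nums[4]; hi=3 → [8,5,7,0,2,6,9,1,3]
nums[mid]=8>0: swap nums[0],nums[3]; hi=2 → [0,5,7,8,2,6,9,1,3]
nums[mid]=0=0: mid=1
nums[mid]=5>0: swap nums[1],nums[2]; hi=1 → [0,7,5,8,2,6,9,1,3]
nums[mid]=7>0: swap nums[1],nums[1]; hi=0 → [0,7,5,8,2,6,9,1,3]
end: lo=0, hi=0; nums = [0,7,5,8,2,6,9,1,3]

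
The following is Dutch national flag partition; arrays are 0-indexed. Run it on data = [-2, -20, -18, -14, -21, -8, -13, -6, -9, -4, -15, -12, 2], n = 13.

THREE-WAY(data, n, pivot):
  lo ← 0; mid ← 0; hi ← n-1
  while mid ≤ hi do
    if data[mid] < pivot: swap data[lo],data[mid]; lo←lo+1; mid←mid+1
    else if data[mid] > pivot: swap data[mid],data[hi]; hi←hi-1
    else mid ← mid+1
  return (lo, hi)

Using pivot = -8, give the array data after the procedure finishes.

lo=0 mid=0 hi=12
-2>-8: swap(0,12), hi=11 ⇒ [2, -20, -18, -14, -21, -8, -13, -6, -9, -4, -15, -12, -2]
2>-8: swap(0,11), hi=10 ⇒ [-12, -20, -18, -14, -21, -8, -13, -6, -9, -4, -15, 2, -2]
-12<-8: swap(0,0), lo=1 mid=1 ⇒ [-12, -20, -18, -14, -21, -8, -13, -6, -9, -4, -15, 2, -2]
-20<-8: swap(1,1), lo=2 mid=2 ⇒ [-12, -20, -18, -14, -21, -8, -13, -6, -9, -4, -15, 2, -2]
-18<-8: swap(2,2), lo=3 mid=3 ⇒ [-12, -20, -18, -14, -21, -8, -13, -6, -9, -4, -15, 2, -2]
-14<-8: swap(3,3), lo=4 mid=4 ⇒ [-12, -20, -18, -14, -21, -8, -13, -6, -9, -4, -15, 2, -2]
-21<-8: swap(4,4), lo=5 mid=5 ⇒ [-12, -20, -18, -14, -21, -8, -13, -6, -9, -4, -15, 2, -2]
-8=-8: mid=6
-13<-8: swap(5,6), lo=6 mid=7 ⇒ [-12, -20, -18, -14, -21, -13, -8, -6, -9, -4, -15, 2, -2]
-6>-8: swap(7,10), hi=9 ⇒ [-12, -20, -18, -14, -21, -13, -8, -15, -9, -4, -6, 2, -2]
-15<-8: swap(6,7), lo=7 mid=8 ⇒ [-12, -20, -18, -14, -21, -13, -15, -8, -9, -4, -6, 2, -2]
-9<-8: swap(7,8), lo=8 mid=9 ⇒ [-12, -20, -18, -14, -21, -13, -15, -9, -8, -4, -6, 2, -2]
-4>-8: swap(9,9), hi=8 ⇒ [-12, -20, -18, -14, -21, -13, -15, -9, -8, -4, -6, 2, -2]
done. lo=8 hi=8; data=[-12, -20, -18, -14, -21, -13, -15, -9, -8, -4, -6, 2, -2]

[-12, -20, -18, -14, -21, -13, -15, -9, -8, -4, -6, 2, -2]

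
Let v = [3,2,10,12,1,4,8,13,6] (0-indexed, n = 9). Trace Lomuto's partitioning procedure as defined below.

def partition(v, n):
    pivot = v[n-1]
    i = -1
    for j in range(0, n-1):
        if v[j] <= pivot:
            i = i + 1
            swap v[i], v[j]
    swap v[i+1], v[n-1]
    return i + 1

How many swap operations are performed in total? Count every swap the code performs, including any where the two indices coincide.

pivot = v[8] = 6; i = -1
j=0: v[0]=3 ≤ 6 → i=0, swap v[0],v[0] (no change) → [3,2,10,12,1,4,8,13,6]
j=1: v[1]=2 ≤ 6 → i=1, swap v[1],v[1] (no change) → [3,2,10,12,1,4,8,13,6]
j=2: v[2]=10 > 6 → no swap
j=3: v[3]=12 > 6 → no swap
j=4: v[4]=1 ≤ 6 → i=2, swap v[2],v[4] → [3,2,1,12,10,4,8,13,6]
j=5: v[5]=4 ≤ 6 → i=3, swap v[3],v[5] → [3,2,1,4,10,12,8,13,6]
j=6: v[6]=8 > 6 → no swap
j=7: v[7]=13 > 6 → no swap
final swap v[4],v[8] → [3,2,1,4,6,12,8,13,10]; return 4

5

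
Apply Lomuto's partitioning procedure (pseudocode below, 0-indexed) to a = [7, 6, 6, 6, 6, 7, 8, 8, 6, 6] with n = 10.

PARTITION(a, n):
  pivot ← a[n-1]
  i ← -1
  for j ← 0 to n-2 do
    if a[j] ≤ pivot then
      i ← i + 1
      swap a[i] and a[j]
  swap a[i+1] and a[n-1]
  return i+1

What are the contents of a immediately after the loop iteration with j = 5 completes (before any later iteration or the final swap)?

pivot = a[9] = 6; i = -1
j=0: a[0]=7 > 6 → no swap
j=1: a[1]=6 ≤ 6 → i=0, swap a[0],a[1] → [6, 7, 6, 6, 6, 7, 8, 8, 6, 6]
j=2: a[2]=6 ≤ 6 → i=1, swap a[1],a[2] → [6, 6, 7, 6, 6, 7, 8, 8, 6, 6]
j=3: a[3]=6 ≤ 6 → i=2, swap a[2],a[3] → [6, 6, 6, 7, 6, 7, 8, 8, 6, 6]
j=4: a[4]=6 ≤ 6 → i=3, swap a[3],a[4] → [6, 6, 6, 6, 7, 7, 8, 8, 6, 6]
j=5: a[5]=7 > 6 → no swap
(after j=5) a = [6, 6, 6, 6, 7, 7, 8, 8, 6, 6]

[6, 6, 6, 6, 7, 7, 8, 8, 6, 6]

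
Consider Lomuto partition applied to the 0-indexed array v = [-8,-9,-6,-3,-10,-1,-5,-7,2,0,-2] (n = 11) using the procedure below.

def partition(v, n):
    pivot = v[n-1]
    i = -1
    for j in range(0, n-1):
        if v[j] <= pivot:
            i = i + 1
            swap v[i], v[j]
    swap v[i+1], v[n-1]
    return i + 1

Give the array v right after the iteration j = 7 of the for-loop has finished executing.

[-8,-9,-6,-3,-10,-5,-7,-1,2,0,-2]

pivot=-2, i=-1
j=0: -8≤-2, i=0, swap(0,0) ⇒ [-8,-9,-6,-3,-10,-1,-5,-7,2,0,-2]
j=1: -9≤-2, i=1, swap(1,1) ⇒ [-8,-9,-6,-3,-10,-1,-5,-7,2,0,-2]
j=2: -6≤-2, i=2, swap(2,2) ⇒ [-8,-9,-6,-3,-10,-1,-5,-7,2,0,-2]
j=3: -3≤-2, i=3, swap(3,3) ⇒ [-8,-9,-6,-3,-10,-1,-5,-7,2,0,-2]
j=4: -10≤-2, i=4, swap(4,4) ⇒ [-8,-9,-6,-3,-10,-1,-5,-7,2,0,-2]
j=5: -1>-2, skip
j=6: -5≤-2, i=5, swap(5,6) ⇒ [-8,-9,-6,-3,-10,-5,-1,-7,2,0,-2]
j=7: -7≤-2, i=6, swap(6,7) ⇒ [-8,-9,-6,-3,-10,-5,-7,-1,2,0,-2]
(after j=7) v = [-8,-9,-6,-3,-10,-5,-7,-1,2,0,-2]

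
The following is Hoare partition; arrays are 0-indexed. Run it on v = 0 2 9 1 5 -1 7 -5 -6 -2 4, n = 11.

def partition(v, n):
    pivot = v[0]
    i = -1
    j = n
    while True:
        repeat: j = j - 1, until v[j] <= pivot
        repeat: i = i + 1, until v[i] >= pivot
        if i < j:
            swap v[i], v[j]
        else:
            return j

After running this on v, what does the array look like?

-2 -6 -5 -1 5 1 7 9 2 0 4

pivot = v[0] = 0; i = -1, j = 11
j→9 (v[9]=-2≤0), i→0 (v[0]=0≥0); i<j, swap → -2 2 9 1 5 -1 7 -5 -6 0 4
j→8 (v[8]=-6≤0), i→1 (v[1]=2≥0); i<j, swap → -2 -6 9 1 5 -1 7 -5 2 0 4
j→7 (v[7]=-5≤0), i→2 (v[2]=9≥0); i<j, swap → -2 -6 -5 1 5 -1 7 9 2 0 4
j→5 (v[5]=-1≤0), i→3 (v[3]=1≥0); i<j, swap → -2 -6 -5 -1 5 1 7 9 2 0 4
j→3, i→4; i≥j, return j=3. v = -2 -6 -5 -1 5 1 7 9 2 0 4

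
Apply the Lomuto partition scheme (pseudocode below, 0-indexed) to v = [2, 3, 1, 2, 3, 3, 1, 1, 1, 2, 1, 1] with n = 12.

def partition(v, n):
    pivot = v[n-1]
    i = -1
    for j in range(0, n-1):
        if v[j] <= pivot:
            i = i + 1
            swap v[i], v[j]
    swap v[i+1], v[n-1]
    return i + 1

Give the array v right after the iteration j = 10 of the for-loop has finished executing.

pivot=1, i=-1
j=0: 2>1, skip
j=1: 3>1, skip
j=2: 1≤1, i=0, swap(0,2) ⇒ [1, 3, 2, 2, 3, 3, 1, 1, 1, 2, 1, 1]
j=3: 2>1, skip
j=4: 3>1, skip
j=5: 3>1, skip
j=6: 1≤1, i=1, swap(1,6) ⇒ [1, 1, 2, 2, 3, 3, 3, 1, 1, 2, 1, 1]
j=7: 1≤1, i=2, swap(2,7) ⇒ [1, 1, 1, 2, 3, 3, 3, 2, 1, 2, 1, 1]
j=8: 1≤1, i=3, swap(3,8) ⇒ [1, 1, 1, 1, 3, 3, 3, 2, 2, 2, 1, 1]
j=9: 2>1, skip
j=10: 1≤1, i=4, swap(4,10) ⇒ [1, 1, 1, 1, 1, 3, 3, 2, 2, 2, 3, 1]
(after j=10) v = [1, 1, 1, 1, 1, 3, 3, 2, 2, 2, 3, 1]

[1, 1, 1, 1, 1, 3, 3, 2, 2, 2, 3, 1]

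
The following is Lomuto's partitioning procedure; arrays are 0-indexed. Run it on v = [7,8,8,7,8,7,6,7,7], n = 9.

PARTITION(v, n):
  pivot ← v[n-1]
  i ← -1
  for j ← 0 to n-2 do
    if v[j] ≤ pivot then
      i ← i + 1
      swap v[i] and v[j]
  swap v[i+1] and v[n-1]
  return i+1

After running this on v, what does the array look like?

pivot = v[8] = 7; i = -1
j=0: v[0]=7 ≤ 7 → i=0, swap v[0],v[0] (no change) → [7,8,8,7,8,7,6,7,7]
j=1: v[1]=8 > 7 → no swap
j=2: v[2]=8 > 7 → no swap
j=3: v[3]=7 ≤ 7 → i=1, swap v[1],v[3] → [7,7,8,8,8,7,6,7,7]
j=4: v[4]=8 > 7 → no swap
j=5: v[5]=7 ≤ 7 → i=2, swap v[2],v[5] → [7,7,7,8,8,8,6,7,7]
j=6: v[6]=6 ≤ 7 → i=3, swap v[3],v[6] → [7,7,7,6,8,8,8,7,7]
j=7: v[7]=7 ≤ 7 → i=4, swap v[4],v[7] → [7,7,7,6,7,8,8,8,7]
final swap v[5],v[8] → [7,7,7,6,7,7,8,8,8]; return 5

[7,7,7,6,7,7,8,8,8]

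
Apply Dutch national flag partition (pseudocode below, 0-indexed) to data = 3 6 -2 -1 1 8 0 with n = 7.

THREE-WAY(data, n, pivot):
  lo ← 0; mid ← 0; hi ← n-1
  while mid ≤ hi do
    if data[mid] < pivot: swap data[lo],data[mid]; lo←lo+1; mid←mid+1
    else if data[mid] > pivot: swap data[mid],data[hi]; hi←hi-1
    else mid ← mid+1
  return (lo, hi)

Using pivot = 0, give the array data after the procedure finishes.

-1 -2 0 1 8 6 3

pivot = 0; lo=0, mid=0, hi=6
data[mid]=3>0: swap data[0],data[6]; hi=5 → 0 6 -2 -1 1 8 3
data[mid]=0=0: mid=1
data[mid]=6>0: swap data[1],data[5]; hi=4 → 0 8 -2 -1 1 6 3
data[mid]=8>0: swap data[1],data[4]; hi=3 → 0 1 -2 -1 8 6 3
data[mid]=1>0: swap data[1],data[3]; hi=2 → 0 -1 -2 1 8 6 3
data[mid]=-1<0: swap data[0],data[1]; lo=1,mid=2 → -1 0 -2 1 8 6 3
data[mid]=-2<0: swap data[1],data[2]; lo=2,mid=3 → -1 -2 0 1 8 6 3
end: lo=2, hi=2; data = -1 -2 0 1 8 6 3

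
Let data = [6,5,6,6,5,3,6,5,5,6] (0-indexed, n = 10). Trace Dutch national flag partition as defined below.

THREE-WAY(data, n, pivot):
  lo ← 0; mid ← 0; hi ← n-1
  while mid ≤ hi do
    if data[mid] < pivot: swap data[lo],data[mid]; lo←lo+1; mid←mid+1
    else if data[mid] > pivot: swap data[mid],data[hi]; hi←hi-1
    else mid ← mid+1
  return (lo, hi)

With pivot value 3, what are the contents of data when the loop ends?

[3,6,6,5,5,6,5,5,6,6]

pivot = 3; lo=0, mid=0, hi=9
data[mid]=6>3: swap data[0],data[9]; hi=8 → [6,5,6,6,5,3,6,5,5,6]
data[mid]=6>3: swap data[0],data[8]; hi=7 → [5,5,6,6,5,3,6,5,6,6]
data[mid]=5>3: swap data[0],data[7]; hi=6 → [5,5,6,6,5,3,6,5,6,6]
data[mid]=5>3: swap data[0],data[6]; hi=5 → [6,5,6,6,5,3,5,5,6,6]
data[mid]=6>3: swap data[0],data[5]; hi=4 → [3,5,6,6,5,6,5,5,6,6]
data[mid]=3=3: mid=1
data[mid]=5>3: swap data[1],data[4]; hi=3 → [3,5,6,6,5,6,5,5,6,6]
data[mid]=5>3: swap data[1],data[3]; hi=2 → [3,6,6,5,5,6,5,5,6,6]
data[mid]=6>3: swap data[1],data[2]; hi=1 → [3,6,6,5,5,6,5,5,6,6]
data[mid]=6>3: swap data[1],data[1]; hi=0 → [3,6,6,5,5,6,5,5,6,6]
end: lo=0, hi=0; data = [3,6,6,5,5,6,5,5,6,6]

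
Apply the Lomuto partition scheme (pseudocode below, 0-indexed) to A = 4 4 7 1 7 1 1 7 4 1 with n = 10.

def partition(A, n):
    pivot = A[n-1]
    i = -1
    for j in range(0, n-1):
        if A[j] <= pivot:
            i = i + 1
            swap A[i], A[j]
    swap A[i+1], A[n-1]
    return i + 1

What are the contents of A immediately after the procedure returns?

1 1 1 1 7 4 7 7 4 4

pivot=1, i=-1
j=0: 4>1, skip
j=1: 4>1, skip
j=2: 7>1, skip
j=3: 1≤1, i=0, swap(0,3) ⇒ 1 4 7 4 7 1 1 7 4 1
j=4: 7>1, skip
j=5: 1≤1, i=1, swap(1,5) ⇒ 1 1 7 4 7 4 1 7 4 1
j=6: 1≤1, i=2, swap(2,6) ⇒ 1 1 1 4 7 4 7 7 4 1
j=7: 7>1, skip
j=8: 4>1, skip
swap(3,9) ⇒ 1 1 1 1 7 4 7 7 4 4; return 3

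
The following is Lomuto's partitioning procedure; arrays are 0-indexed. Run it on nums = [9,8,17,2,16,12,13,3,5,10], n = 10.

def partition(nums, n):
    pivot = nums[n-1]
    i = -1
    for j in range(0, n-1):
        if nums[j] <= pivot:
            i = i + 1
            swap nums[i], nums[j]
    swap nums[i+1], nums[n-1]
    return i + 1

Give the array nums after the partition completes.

[9,8,2,3,5,10,13,17,16,12]

pivot = nums[9] = 10; i = -1
j=0: nums[0]=9 ≤ 10 → i=0, swap nums[0],nums[0] (no change) → [9,8,17,2,16,12,13,3,5,10]
j=1: nums[1]=8 ≤ 10 → i=1, swap nums[1],nums[1] (no change) → [9,8,17,2,16,12,13,3,5,10]
j=2: nums[2]=17 > 10 → no swap
j=3: nums[3]=2 ≤ 10 → i=2, swap nums[2],nums[3] → [9,8,2,17,16,12,13,3,5,10]
j=4: nums[4]=16 > 10 → no swap
j=5: nums[5]=12 > 10 → no swap
j=6: nums[6]=13 > 10 → no swap
j=7: nums[7]=3 ≤ 10 → i=3, swap nums[3],nums[7] → [9,8,2,3,16,12,13,17,5,10]
j=8: nums[8]=5 ≤ 10 → i=4, swap nums[4],nums[8] → [9,8,2,3,5,12,13,17,16,10]
final swap nums[5],nums[9] → [9,8,2,3,5,10,13,17,16,12]; return 5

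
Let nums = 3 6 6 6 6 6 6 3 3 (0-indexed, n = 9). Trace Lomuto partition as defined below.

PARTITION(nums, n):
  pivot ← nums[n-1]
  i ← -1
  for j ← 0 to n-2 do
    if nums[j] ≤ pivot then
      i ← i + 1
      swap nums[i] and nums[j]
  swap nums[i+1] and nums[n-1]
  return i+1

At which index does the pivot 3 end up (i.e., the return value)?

pivot=3, i=-1
j=0: 3≤3, i=0, swap(0,0) ⇒ 3 6 6 6 6 6 6 3 3
j=1: 6>3, skip
j=2: 6>3, skip
j=3: 6>3, skip
j=4: 6>3, skip
j=5: 6>3, skip
j=6: 6>3, skip
j=7: 3≤3, i=1, swap(1,7) ⇒ 3 3 6 6 6 6 6 6 3
swap(2,8) ⇒ 3 3 3 6 6 6 6 6 6; return 2

2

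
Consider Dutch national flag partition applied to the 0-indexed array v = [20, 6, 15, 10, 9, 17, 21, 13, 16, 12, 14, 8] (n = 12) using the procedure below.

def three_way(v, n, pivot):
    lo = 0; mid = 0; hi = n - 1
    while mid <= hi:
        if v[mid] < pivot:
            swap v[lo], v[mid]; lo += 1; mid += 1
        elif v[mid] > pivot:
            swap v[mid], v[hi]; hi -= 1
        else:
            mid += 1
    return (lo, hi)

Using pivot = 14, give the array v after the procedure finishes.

[8, 6, 10, 9, 12, 13, 14, 16, 21, 17, 15, 20]

lo=0 mid=0 hi=11
20>14: swap(0,11), hi=10 ⇒ [8, 6, 15, 10, 9, 17, 21, 13, 16, 12, 14, 20]
8<14: swap(0,0), lo=1 mid=1 ⇒ [8, 6, 15, 10, 9, 17, 21, 13, 16, 12, 14, 20]
6<14: swap(1,1), lo=2 mid=2 ⇒ [8, 6, 15, 10, 9, 17, 21, 13, 16, 12, 14, 20]
15>14: swap(2,10), hi=9 ⇒ [8, 6, 14, 10, 9, 17, 21, 13, 16, 12, 15, 20]
14=14: mid=3
10<14: swap(2,3), lo=3 mid=4 ⇒ [8, 6, 10, 14, 9, 17, 21, 13, 16, 12, 15, 20]
9<14: swap(3,4), lo=4 mid=5 ⇒ [8, 6, 10, 9, 14, 17, 21, 13, 16, 12, 15, 20]
17>14: swap(5,9), hi=8 ⇒ [8, 6, 10, 9, 14, 12, 21, 13, 16, 17, 15, 20]
12<14: swap(4,5), lo=5 mid=6 ⇒ [8, 6, 10, 9, 12, 14, 21, 13, 16, 17, 15, 20]
21>14: swap(6,8), hi=7 ⇒ [8, 6, 10, 9, 12, 14, 16, 13, 21, 17, 15, 20]
16>14: swap(6,7), hi=6 ⇒ [8, 6, 10, 9, 12, 14, 13, 16, 21, 17, 15, 20]
13<14: swap(5,6), lo=6 mid=7 ⇒ [8, 6, 10, 9, 12, 13, 14, 16, 21, 17, 15, 20]
done. lo=6 hi=6; v=[8, 6, 10, 9, 12, 13, 14, 16, 21, 17, 15, 20]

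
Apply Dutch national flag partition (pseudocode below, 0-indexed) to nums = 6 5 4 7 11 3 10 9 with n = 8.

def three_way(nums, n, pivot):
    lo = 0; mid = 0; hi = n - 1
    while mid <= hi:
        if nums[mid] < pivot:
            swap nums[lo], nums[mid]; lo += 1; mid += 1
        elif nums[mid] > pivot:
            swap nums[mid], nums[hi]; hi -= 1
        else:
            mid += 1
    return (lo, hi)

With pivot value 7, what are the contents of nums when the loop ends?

lo=0 mid=0 hi=7
6<7: swap(0,0), lo=1 mid=1 ⇒ 6 5 4 7 11 3 10 9
5<7: swap(1,1), lo=2 mid=2 ⇒ 6 5 4 7 11 3 10 9
4<7: swap(2,2), lo=3 mid=3 ⇒ 6 5 4 7 11 3 10 9
7=7: mid=4
11>7: swap(4,7), hi=6 ⇒ 6 5 4 7 9 3 10 11
9>7: swap(4,6), hi=5 ⇒ 6 5 4 7 10 3 9 11
10>7: swap(4,5), hi=4 ⇒ 6 5 4 7 3 10 9 11
3<7: swap(3,4), lo=4 mid=5 ⇒ 6 5 4 3 7 10 9 11
done. lo=4 hi=4; nums=6 5 4 3 7 10 9 11

6 5 4 3 7 10 9 11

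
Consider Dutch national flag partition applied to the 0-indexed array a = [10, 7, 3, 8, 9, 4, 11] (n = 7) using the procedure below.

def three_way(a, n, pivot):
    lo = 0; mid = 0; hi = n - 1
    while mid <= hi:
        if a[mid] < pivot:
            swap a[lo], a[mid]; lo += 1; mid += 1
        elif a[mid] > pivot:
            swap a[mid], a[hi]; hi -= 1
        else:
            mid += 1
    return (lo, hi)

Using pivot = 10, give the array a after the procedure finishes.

[7, 3, 8, 9, 4, 10, 11]

pivot = 10; lo=0, mid=0, hi=6
a[mid]=10=10: mid=1
a[mid]=7<10: swap a[0],a[1]; lo=1,mid=2 → [7, 10, 3, 8, 9, 4, 11]
a[mid]=3<10: swap a[1],a[2]; lo=2,mid=3 → [7, 3, 10, 8, 9, 4, 11]
a[mid]=8<10: swap a[2],a[3]; lo=3,mid=4 → [7, 3, 8, 10, 9, 4, 11]
a[mid]=9<10: swap a[3],a[4]; lo=4,mid=5 → [7, 3, 8, 9, 10, 4, 11]
a[mid]=4<10: swap a[4],a[5]; lo=5,mid=6 → [7, 3, 8, 9, 4, 10, 11]
a[mid]=11>10: swap a[6],a[6]; hi=5 → [7, 3, 8, 9, 4, 10, 11]
end: lo=5, hi=5; a = [7, 3, 8, 9, 4, 10, 11]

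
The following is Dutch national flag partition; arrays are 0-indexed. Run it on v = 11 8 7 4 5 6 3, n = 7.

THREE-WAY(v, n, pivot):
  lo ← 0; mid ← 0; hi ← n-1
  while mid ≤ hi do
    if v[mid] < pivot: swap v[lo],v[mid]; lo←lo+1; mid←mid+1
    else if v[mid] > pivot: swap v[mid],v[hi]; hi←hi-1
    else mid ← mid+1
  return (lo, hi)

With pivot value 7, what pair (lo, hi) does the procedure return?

(4, 4)

lo=0 mid=0 hi=6
11>7: swap(0,6), hi=5 ⇒ 3 8 7 4 5 6 11
3<7: swap(0,0), lo=1 mid=1 ⇒ 3 8 7 4 5 6 11
8>7: swap(1,5), hi=4 ⇒ 3 6 7 4 5 8 11
6<7: swap(1,1), lo=2 mid=2 ⇒ 3 6 7 4 5 8 11
7=7: mid=3
4<7: swap(2,3), lo=3 mid=4 ⇒ 3 6 4 7 5 8 11
5<7: swap(3,4), lo=4 mid=5 ⇒ 3 6 4 5 7 8 11
done. lo=4 hi=4; v=3 6 4 5 7 8 11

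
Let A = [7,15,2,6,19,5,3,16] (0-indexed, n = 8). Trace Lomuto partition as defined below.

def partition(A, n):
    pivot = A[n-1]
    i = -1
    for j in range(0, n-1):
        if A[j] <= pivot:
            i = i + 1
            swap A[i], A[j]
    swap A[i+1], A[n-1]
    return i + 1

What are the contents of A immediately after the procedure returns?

[7,15,2,6,5,3,16,19]

pivot=16, i=-1
j=0: 7≤16, i=0, swap(0,0) ⇒ [7,15,2,6,19,5,3,16]
j=1: 15≤16, i=1, swap(1,1) ⇒ [7,15,2,6,19,5,3,16]
j=2: 2≤16, i=2, swap(2,2) ⇒ [7,15,2,6,19,5,3,16]
j=3: 6≤16, i=3, swap(3,3) ⇒ [7,15,2,6,19,5,3,16]
j=4: 19>16, skip
j=5: 5≤16, i=4, swap(4,5) ⇒ [7,15,2,6,5,19,3,16]
j=6: 3≤16, i=5, swap(5,6) ⇒ [7,15,2,6,5,3,19,16]
swap(6,7) ⇒ [7,15,2,6,5,3,16,19]; return 6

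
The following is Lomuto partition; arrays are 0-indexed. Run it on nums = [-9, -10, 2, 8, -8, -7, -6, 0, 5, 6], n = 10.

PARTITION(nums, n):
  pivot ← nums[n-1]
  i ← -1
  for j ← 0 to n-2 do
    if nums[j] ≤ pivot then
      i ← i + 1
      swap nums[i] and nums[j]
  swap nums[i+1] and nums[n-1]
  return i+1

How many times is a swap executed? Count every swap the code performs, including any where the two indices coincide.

pivot = nums[9] = 6; i = -1
j=0: nums[0]=-9 ≤ 6 → i=0, swap nums[0],nums[0] (no change) → [-9, -10, 2, 8, -8, -7, -6, 0, 5, 6]
j=1: nums[1]=-10 ≤ 6 → i=1, swap nums[1],nums[1] (no change) → [-9, -10, 2, 8, -8, -7, -6, 0, 5, 6]
j=2: nums[2]=2 ≤ 6 → i=2, swap nums[2],nums[2] (no change) → [-9, -10, 2, 8, -8, -7, -6, 0, 5, 6]
j=3: nums[3]=8 > 6 → no swap
j=4: nums[4]=-8 ≤ 6 → i=3, swap nums[3],nums[4] → [-9, -10, 2, -8, 8, -7, -6, 0, 5, 6]
j=5: nums[5]=-7 ≤ 6 → i=4, swap nums[4],nums[5] → [-9, -10, 2, -8, -7, 8, -6, 0, 5, 6]
j=6: nums[6]=-6 ≤ 6 → i=5, swap nums[5],nums[6] → [-9, -10, 2, -8, -7, -6, 8, 0, 5, 6]
j=7: nums[7]=0 ≤ 6 → i=6, swap nums[6],nums[7] → [-9, -10, 2, -8, -7, -6, 0, 8, 5, 6]
j=8: nums[8]=5 ≤ 6 → i=7, swap nums[7],nums[8] → [-9, -10, 2, -8, -7, -6, 0, 5, 8, 6]
final swap nums[8],nums[9] → [-9, -10, 2, -8, -7, -6, 0, 5, 6, 8]; return 8

9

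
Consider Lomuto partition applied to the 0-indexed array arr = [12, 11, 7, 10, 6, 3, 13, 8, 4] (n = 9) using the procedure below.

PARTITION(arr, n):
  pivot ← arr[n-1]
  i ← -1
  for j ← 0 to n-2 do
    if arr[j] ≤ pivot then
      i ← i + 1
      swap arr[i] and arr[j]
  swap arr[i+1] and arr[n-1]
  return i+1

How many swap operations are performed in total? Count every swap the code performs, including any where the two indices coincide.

pivot=4, i=-1
j=0: 12>4, skip
j=1: 11>4, skip
j=2: 7>4, skip
j=3: 10>4, skip
j=4: 6>4, skip
j=5: 3≤4, i=0, swap(0,5) ⇒ [3, 11, 7, 10, 6, 12, 13, 8, 4]
j=6: 13>4, skip
j=7: 8>4, skip
swap(1,8) ⇒ [3, 4, 7, 10, 6, 12, 13, 8, 11]; return 1

2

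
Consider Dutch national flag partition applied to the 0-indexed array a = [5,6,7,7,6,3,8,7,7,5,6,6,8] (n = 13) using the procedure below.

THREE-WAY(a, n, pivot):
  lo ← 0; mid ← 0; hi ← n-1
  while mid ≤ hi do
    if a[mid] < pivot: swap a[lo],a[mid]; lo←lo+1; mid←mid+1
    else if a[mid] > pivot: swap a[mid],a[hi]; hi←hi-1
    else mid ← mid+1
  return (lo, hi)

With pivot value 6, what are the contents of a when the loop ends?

[5,3,5,6,6,6,6,7,7,8,7,8,7]

lo=0 mid=0 hi=12
5<6: swap(0,0), lo=1 mid=1 ⇒ [5,6,7,7,6,3,8,7,7,5,6,6,8]
6=6: mid=2
7>6: swap(2,12), hi=11 ⇒ [5,6,8,7,6,3,8,7,7,5,6,6,7]
8>6: swap(2,11), hi=10 ⇒ [5,6,6,7,6,3,8,7,7,5,6,8,7]
6=6: mid=3
7>6: swap(3,10), hi=9 ⇒ [5,6,6,6,6,3,8,7,7,5,7,8,7]
6=6: mid=4
6=6: mid=5
3<6: swap(1,5), lo=2 mid=6 ⇒ [5,3,6,6,6,6,8,7,7,5,7,8,7]
8>6: swap(6,9), hi=8 ⇒ [5,3,6,6,6,6,5,7,7,8,7,8,7]
5<6: swap(2,6), lo=3 mid=7 ⇒ [5,3,5,6,6,6,6,7,7,8,7,8,7]
7>6: swap(7,8), hi=7 ⇒ [5,3,5,6,6,6,6,7,7,8,7,8,7]
7>6: swap(7,7), hi=6 ⇒ [5,3,5,6,6,6,6,7,7,8,7,8,7]
done. lo=3 hi=6; a=[5,3,5,6,6,6,6,7,7,8,7,8,7]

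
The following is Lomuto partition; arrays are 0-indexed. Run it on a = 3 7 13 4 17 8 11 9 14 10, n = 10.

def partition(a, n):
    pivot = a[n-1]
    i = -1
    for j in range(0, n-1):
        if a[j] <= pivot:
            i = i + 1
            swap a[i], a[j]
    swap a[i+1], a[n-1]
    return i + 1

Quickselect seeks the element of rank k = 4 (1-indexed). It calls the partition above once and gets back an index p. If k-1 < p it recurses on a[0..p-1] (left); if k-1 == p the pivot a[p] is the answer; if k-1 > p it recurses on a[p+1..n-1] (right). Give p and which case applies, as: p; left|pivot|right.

pivot = a[9] = 10; i = -1
j=0: a[0]=3 ≤ 10 → i=0, swap a[0],a[0] (no change) → 3 7 13 4 17 8 11 9 14 10
j=1: a[1]=7 ≤ 10 → i=1, swap a[1],a[1] (no change) → 3 7 13 4 17 8 11 9 14 10
j=2: a[2]=13 > 10 → no swap
j=3: a[3]=4 ≤ 10 → i=2, swap a[2],a[3] → 3 7 4 13 17 8 11 9 14 10
j=4: a[4]=17 > 10 → no swap
j=5: a[5]=8 ≤ 10 → i=3, swap a[3],a[5] → 3 7 4 8 17 13 11 9 14 10
j=6: a[6]=11 > 10 → no swap
j=7: a[7]=9 ≤ 10 → i=4, swap a[4],a[7] → 3 7 4 8 9 13 11 17 14 10
j=8: a[8]=14 > 10 → no swap
final swap a[5],a[9] → 3 7 4 8 9 10 11 17 14 13; return 5
p = 5; k-1 = 3 < 5 ⇒ left

5; left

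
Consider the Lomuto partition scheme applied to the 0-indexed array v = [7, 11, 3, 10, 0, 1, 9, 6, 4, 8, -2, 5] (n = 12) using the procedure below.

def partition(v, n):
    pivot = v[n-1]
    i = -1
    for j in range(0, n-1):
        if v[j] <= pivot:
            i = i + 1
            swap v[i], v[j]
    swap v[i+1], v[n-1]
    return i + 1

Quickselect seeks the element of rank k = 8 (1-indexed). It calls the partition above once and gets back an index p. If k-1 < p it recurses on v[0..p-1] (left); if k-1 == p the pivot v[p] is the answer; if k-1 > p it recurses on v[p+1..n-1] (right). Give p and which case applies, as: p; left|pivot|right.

5; right

pivot=5, i=-1
j=0: 7>5, skip
j=1: 11>5, skip
j=2: 3≤5, i=0, swap(0,2) ⇒ [3, 11, 7, 10, 0, 1, 9, 6, 4, 8, -2, 5]
j=3: 10>5, skip
j=4: 0≤5, i=1, swap(1,4) ⇒ [3, 0, 7, 10, 11, 1, 9, 6, 4, 8, -2, 5]
j=5: 1≤5, i=2, swap(2,5) ⇒ [3, 0, 1, 10, 11, 7, 9, 6, 4, 8, -2, 5]
j=6: 9>5, skip
j=7: 6>5, skip
j=8: 4≤5, i=3, swap(3,8) ⇒ [3, 0, 1, 4, 11, 7, 9, 6, 10, 8, -2, 5]
j=9: 8>5, skip
j=10: -2≤5, i=4, swap(4,10) ⇒ [3, 0, 1, 4, -2, 7, 9, 6, 10, 8, 11, 5]
swap(5,11) ⇒ [3, 0, 1, 4, -2, 5, 9, 6, 10, 8, 11, 7]; return 5
p = 5; k-1 = 7 > 5 ⇒ right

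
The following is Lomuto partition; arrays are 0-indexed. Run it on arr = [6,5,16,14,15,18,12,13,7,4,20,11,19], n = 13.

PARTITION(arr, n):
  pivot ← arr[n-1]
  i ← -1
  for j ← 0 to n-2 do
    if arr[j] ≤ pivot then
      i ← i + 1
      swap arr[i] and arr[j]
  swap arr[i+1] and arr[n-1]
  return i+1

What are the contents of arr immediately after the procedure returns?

pivot = arr[12] = 19; i = -1
j=0: arr[0]=6 ≤ 19 → i=0, swap arr[0],arr[0] (no change) → [6,5,16,14,15,18,12,13,7,4,20,11,19]
j=1: arr[1]=5 ≤ 19 → i=1, swap arr[1],arr[1] (no change) → [6,5,16,14,15,18,12,13,7,4,20,11,19]
j=2: arr[2]=16 ≤ 19 → i=2, swap arr[2],arr[2] (no change) → [6,5,16,14,15,18,12,13,7,4,20,11,19]
j=3: arr[3]=14 ≤ 19 → i=3, swap arr[3],arr[3] (no change) → [6,5,16,14,15,18,12,13,7,4,20,11,19]
j=4: arr[4]=15 ≤ 19 → i=4, swap arr[4],arr[4] (no change) → [6,5,16,14,15,18,12,13,7,4,20,11,19]
j=5: arr[5]=18 ≤ 19 → i=5, swap arr[5],arr[5] (no change) → [6,5,16,14,15,18,12,13,7,4,20,11,19]
j=6: arr[6]=12 ≤ 19 → i=6, swap arr[6],arr[6] (no change) → [6,5,16,14,15,18,12,13,7,4,20,11,19]
j=7: arr[7]=13 ≤ 19 → i=7, swap arr[7],arr[7] (no change) → [6,5,16,14,15,18,12,13,7,4,20,11,19]
j=8: arr[8]=7 ≤ 19 → i=8, swap arr[8],arr[8] (no change) → [6,5,16,14,15,18,12,13,7,4,20,11,19]
j=9: arr[9]=4 ≤ 19 → i=9, swap arr[9],arr[9] (no change) → [6,5,16,14,15,18,12,13,7,4,20,11,19]
j=10: arr[10]=20 > 19 → no swap
j=11: arr[11]=11 ≤ 19 → i=10, swap arr[10],arr[11] → [6,5,16,14,15,18,12,13,7,4,11,20,19]
final swap arr[11],arr[12] → [6,5,16,14,15,18,12,13,7,4,11,19,20]; return 11

[6,5,16,14,15,18,12,13,7,4,11,19,20]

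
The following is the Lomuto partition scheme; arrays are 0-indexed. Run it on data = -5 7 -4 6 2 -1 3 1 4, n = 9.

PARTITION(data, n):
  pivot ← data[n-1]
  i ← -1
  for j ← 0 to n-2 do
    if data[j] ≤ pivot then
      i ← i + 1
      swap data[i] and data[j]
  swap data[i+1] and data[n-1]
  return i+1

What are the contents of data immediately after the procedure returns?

pivot = data[8] = 4; i = -1
j=0: data[0]=-5 ≤ 4 → i=0, swap data[0],data[0] (no change) → -5 7 -4 6 2 -1 3 1 4
j=1: data[1]=7 > 4 → no swap
j=2: data[2]=-4 ≤ 4 → i=1, swap data[1],data[2] → -5 -4 7 6 2 -1 3 1 4
j=3: data[3]=6 > 4 → no swap
j=4: data[4]=2 ≤ 4 → i=2, swap data[2],data[4] → -5 -4 2 6 7 -1 3 1 4
j=5: data[5]=-1 ≤ 4 → i=3, swap data[3],data[5] → -5 -4 2 -1 7 6 3 1 4
j=6: data[6]=3 ≤ 4 → i=4, swap data[4],data[6] → -5 -4 2 -1 3 6 7 1 4
j=7: data[7]=1 ≤ 4 → i=5, swap data[5],data[7] → -5 -4 2 -1 3 1 7 6 4
final swap data[6],data[8] → -5 -4 2 -1 3 1 4 6 7; return 6

-5 -4 2 -1 3 1 4 6 7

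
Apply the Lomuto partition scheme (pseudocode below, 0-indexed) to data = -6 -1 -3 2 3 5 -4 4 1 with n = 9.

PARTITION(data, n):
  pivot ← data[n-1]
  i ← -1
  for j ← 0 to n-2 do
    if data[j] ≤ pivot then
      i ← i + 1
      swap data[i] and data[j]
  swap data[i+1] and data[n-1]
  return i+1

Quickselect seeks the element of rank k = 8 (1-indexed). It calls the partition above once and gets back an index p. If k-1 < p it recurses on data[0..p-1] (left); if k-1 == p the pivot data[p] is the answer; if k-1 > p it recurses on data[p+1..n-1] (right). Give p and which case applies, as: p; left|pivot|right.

pivot = data[8] = 1; i = -1
j=0: data[0]=-6 ≤ 1 → i=0, swap data[0],data[0] (no change) → -6 -1 -3 2 3 5 -4 4 1
j=1: data[1]=-1 ≤ 1 → i=1, swap data[1],data[1] (no change) → -6 -1 -3 2 3 5 -4 4 1
j=2: data[2]=-3 ≤ 1 → i=2, swap data[2],data[2] (no change) → -6 -1 -3 2 3 5 -4 4 1
j=3: data[3]=2 > 1 → no swap
j=4: data[4]=3 > 1 → no swap
j=5: data[5]=5 > 1 → no swap
j=6: data[6]=-4 ≤ 1 → i=3, swap data[3],data[6] → -6 -1 -3 -4 3 5 2 4 1
j=7: data[7]=4 > 1 → no swap
final swap data[4],data[8] → -6 -1 -3 -4 1 5 2 4 3; return 4
p = 4; k-1 = 7 > 4 ⇒ right

4; right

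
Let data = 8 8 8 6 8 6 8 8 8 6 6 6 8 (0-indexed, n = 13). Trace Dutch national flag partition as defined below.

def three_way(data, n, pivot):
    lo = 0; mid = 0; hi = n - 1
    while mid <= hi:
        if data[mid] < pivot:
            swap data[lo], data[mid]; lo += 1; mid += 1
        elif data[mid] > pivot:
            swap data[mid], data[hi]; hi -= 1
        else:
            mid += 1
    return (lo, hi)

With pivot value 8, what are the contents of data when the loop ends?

pivot = 8; lo=0, mid=0, hi=12
data[mid]=8=8: mid=1
data[mid]=8=8: mid=2
data[mid]=8=8: mid=3
data[mid]=6<8: swap data[0],data[3]; lo=1,mid=4 → 6 8 8 8 8 6 8 8 8 6 6 6 8
data[mid]=8=8: mid=5
data[mid]=6<8: swap data[1],data[5]; lo=2,mid=6 → 6 6 8 8 8 8 8 8 8 6 6 6 8
data[mid]=8=8: mid=7
data[mid]=8=8: mid=8
data[mid]=8=8: mid=9
data[mid]=6<8: swap data[2],data[9]; lo=3,mid=10 → 6 6 6 8 8 8 8 8 8 8 6 6 8
data[mid]=6<8: swap data[3],data[10]; lo=4,mid=11 → 6 6 6 6 8 8 8 8 8 8 8 6 8
data[mid]=6<8: swap data[4],data[11]; lo=5,mid=12 → 6 6 6 6 6 8 8 8 8 8 8 8 8
data[mid]=8=8: mid=13
end: lo=5, hi=12; data = 6 6 6 6 6 8 8 8 8 8 8 8 8

6 6 6 6 6 8 8 8 8 8 8 8 8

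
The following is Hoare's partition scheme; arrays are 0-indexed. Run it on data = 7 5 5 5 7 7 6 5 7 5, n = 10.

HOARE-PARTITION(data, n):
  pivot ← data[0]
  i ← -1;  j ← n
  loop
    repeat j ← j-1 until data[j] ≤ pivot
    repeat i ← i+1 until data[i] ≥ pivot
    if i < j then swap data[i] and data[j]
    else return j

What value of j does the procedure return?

pivot=7
j stops at 9 (5), i stops at 0 (7); swap ⇒ 5 5 5 5 7 7 6 5 7 7
j stops at 8 (7), i stops at 4 (7); swap ⇒ 5 5 5 5 7 7 6 5 7 7
j stops at 7 (5), i stops at 5 (7); swap ⇒ 5 5 5 5 7 5 6 7 7 7
j stops at 6, i stops at 7; i≥j ⇒ return 6. data=5 5 5 5 7 5 6 7 7 7

6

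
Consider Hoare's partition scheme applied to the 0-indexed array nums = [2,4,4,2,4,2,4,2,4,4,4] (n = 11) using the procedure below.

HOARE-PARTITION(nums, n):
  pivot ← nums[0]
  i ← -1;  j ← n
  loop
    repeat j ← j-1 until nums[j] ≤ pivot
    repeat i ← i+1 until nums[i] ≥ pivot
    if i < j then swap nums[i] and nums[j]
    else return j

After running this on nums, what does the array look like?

[2,2,2,4,4,4,4,2,4,4,4]

pivot=2
j stops at 7 (2), i stops at 0 (2); swap ⇒ [2,4,4,2,4,2,4,2,4,4,4]
j stops at 5 (2), i stops at 1 (4); swap ⇒ [2,2,4,2,4,4,4,2,4,4,4]
j stops at 3 (2), i stops at 2 (4); swap ⇒ [2,2,2,4,4,4,4,2,4,4,4]
j stops at 2, i stops at 3; i≥j ⇒ return 2. nums=[2,2,2,4,4,4,4,2,4,4,4]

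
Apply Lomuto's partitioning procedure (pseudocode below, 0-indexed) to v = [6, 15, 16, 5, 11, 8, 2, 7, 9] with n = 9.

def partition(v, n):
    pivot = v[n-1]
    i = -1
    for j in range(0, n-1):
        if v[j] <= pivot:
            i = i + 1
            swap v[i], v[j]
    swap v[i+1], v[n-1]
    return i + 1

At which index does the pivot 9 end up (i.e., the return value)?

pivot=9, i=-1
j=0: 6≤9, i=0, swap(0,0) ⇒ [6, 15, 16, 5, 11, 8, 2, 7, 9]
j=1: 15>9, skip
j=2: 16>9, skip
j=3: 5≤9, i=1, swap(1,3) ⇒ [6, 5, 16, 15, 11, 8, 2, 7, 9]
j=4: 11>9, skip
j=5: 8≤9, i=2, swap(2,5) ⇒ [6, 5, 8, 15, 11, 16, 2, 7, 9]
j=6: 2≤9, i=3, swap(3,6) ⇒ [6, 5, 8, 2, 11, 16, 15, 7, 9]
j=7: 7≤9, i=4, swap(4,7) ⇒ [6, 5, 8, 2, 7, 16, 15, 11, 9]
swap(5,8) ⇒ [6, 5, 8, 2, 7, 9, 15, 11, 16]; return 5

5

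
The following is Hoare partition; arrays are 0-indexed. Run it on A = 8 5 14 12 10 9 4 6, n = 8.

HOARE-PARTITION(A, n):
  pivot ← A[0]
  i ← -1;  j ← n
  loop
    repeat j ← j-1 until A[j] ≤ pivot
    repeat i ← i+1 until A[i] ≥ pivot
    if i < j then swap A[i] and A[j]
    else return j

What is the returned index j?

pivot = A[0] = 8; i = -1, j = 8
j→7 (A[7]=6≤8), i→0 (A[0]=8≥8); i<j, swap → 6 5 14 12 10 9 4 8
j→6 (A[6]=4≤8), i→2 (A[2]=14≥8); i<j, swap → 6 5 4 12 10 9 14 8
j→2, i→3; i≥j, return j=2. A = 6 5 4 12 10 9 14 8

2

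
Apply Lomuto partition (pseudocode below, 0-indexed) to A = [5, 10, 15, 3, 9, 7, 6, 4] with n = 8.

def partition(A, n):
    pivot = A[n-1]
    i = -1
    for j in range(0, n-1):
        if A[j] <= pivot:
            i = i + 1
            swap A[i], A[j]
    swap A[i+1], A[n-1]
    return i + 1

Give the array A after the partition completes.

pivot = A[7] = 4; i = -1
j=0: A[0]=5 > 4 → no swap
j=1: A[1]=10 > 4 → no swap
j=2: A[2]=15 > 4 → no swap
j=3: A[3]=3 ≤ 4 → i=0, swap A[0],A[3] → [3, 10, 15, 5, 9, 7, 6, 4]
j=4: A[4]=9 > 4 → no swap
j=5: A[5]=7 > 4 → no swap
j=6: A[6]=6 > 4 → no swap
final swap A[1],A[7] → [3, 4, 15, 5, 9, 7, 6, 10]; return 1

[3, 4, 15, 5, 9, 7, 6, 10]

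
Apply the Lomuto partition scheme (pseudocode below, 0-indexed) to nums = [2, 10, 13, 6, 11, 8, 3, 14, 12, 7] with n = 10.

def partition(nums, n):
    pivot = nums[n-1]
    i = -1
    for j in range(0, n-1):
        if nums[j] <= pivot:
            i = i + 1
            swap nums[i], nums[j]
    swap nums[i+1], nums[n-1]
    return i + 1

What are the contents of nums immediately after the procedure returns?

[2, 6, 3, 7, 11, 8, 13, 14, 12, 10]

pivot = nums[9] = 7; i = -1
j=0: nums[0]=2 ≤ 7 → i=0, swap nums[0],nums[0] (no change) → [2, 10, 13, 6, 11, 8, 3, 14, 12, 7]
j=1: nums[1]=10 > 7 → no swap
j=2: nums[2]=13 > 7 → no swap
j=3: nums[3]=6 ≤ 7 → i=1, swap nums[1],nums[3] → [2, 6, 13, 10, 11, 8, 3, 14, 12, 7]
j=4: nums[4]=11 > 7 → no swap
j=5: nums[5]=8 > 7 → no swap
j=6: nums[6]=3 ≤ 7 → i=2, swap nums[2],nums[6] → [2, 6, 3, 10, 11, 8, 13, 14, 12, 7]
j=7: nums[7]=14 > 7 → no swap
j=8: nums[8]=12 > 7 → no swap
final swap nums[3],nums[9] → [2, 6, 3, 7, 11, 8, 13, 14, 12, 10]; return 3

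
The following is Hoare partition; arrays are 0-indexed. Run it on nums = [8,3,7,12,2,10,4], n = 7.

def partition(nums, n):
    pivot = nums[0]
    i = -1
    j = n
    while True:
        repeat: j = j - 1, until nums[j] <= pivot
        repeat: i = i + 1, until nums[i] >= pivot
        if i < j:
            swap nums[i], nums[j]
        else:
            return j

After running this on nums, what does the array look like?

[4,3,7,2,12,10,8]

pivot = nums[0] = 8; i = -1, j = 7
j→6 (nums[6]=4≤8), i→0 (nums[0]=8≥8); i<j, swap → [4,3,7,12,2,10,8]
j→4 (nums[4]=2≤8), i→3 (nums[3]=12≥8); i<j, swap → [4,3,7,2,12,10,8]
j→3, i→4; i≥j, return j=3. nums = [4,3,7,2,12,10,8]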